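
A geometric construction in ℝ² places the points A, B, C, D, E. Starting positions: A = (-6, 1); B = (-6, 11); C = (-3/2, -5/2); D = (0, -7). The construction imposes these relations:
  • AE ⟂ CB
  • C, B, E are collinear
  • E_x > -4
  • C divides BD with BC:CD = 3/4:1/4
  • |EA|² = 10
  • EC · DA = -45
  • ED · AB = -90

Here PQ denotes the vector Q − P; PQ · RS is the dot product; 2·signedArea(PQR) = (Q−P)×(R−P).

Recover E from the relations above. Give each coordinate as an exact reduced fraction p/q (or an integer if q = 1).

1. E_x = -3  [C, B, E are collinear ∩ AE ⟂ CB]
2. E_y = 2  [C, B, E are collinear ∩ AE ⟂ CB]
   → E = (-3, 2)

E = (-3, 2)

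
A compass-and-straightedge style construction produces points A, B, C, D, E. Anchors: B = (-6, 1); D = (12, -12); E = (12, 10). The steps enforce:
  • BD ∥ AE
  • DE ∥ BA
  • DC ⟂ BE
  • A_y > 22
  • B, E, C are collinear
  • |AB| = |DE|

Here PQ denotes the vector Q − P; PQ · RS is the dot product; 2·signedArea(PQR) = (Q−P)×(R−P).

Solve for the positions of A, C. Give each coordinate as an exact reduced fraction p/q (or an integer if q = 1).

1. A_x = -6  [BD ∥ AE ∩ DE ∥ BA]
2. A_y = 23  [BD ∥ AE ∩ DE ∥ BA]
   → A = (-6, 23)
3. C_x = 16/5  [B, E, C are collinear ∩ DC ⟂ BE]
4. C_y = 28/5  [B, E, C are collinear ∩ DC ⟂ BE]
   → C = (16/5, 28/5)

A = (-6, 23)
C = (16/5, 28/5)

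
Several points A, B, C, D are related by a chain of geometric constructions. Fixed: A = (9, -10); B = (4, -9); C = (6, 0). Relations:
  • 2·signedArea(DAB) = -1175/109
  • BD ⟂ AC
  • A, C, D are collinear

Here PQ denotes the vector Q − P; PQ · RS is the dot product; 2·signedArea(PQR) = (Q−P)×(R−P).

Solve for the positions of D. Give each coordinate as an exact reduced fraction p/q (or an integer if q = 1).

1. D_x = 906/109  [A, C, D are collinear ∩ BD ⟂ AC]
2. D_y = -840/109  [A, C, D are collinear ∩ BD ⟂ AC]
   → D = (906/109, -840/109)

D = (906/109, -840/109)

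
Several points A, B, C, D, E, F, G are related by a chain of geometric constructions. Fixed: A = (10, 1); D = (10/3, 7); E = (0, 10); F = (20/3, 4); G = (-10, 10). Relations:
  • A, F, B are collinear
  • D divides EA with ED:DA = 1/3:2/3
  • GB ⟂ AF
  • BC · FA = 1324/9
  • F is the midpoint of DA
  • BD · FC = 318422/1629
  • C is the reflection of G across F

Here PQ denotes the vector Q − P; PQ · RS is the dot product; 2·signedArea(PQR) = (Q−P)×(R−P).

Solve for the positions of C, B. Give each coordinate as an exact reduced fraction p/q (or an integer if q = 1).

1. C_x = 70/3  [C is the reflection of G across F]
2. C_y = -2  [C is the reflection of G across F]
   → C = (70/3, -2)
3. B_x = -1000/181  [A, F, B are collinear ∩ GB ⟂ AF]
4. B_y = 2710/181  [A, F, B are collinear ∩ GB ⟂ AF]
   → B = (-1000/181, 2710/181)

B = (-1000/181, 2710/181)
C = (70/3, -2)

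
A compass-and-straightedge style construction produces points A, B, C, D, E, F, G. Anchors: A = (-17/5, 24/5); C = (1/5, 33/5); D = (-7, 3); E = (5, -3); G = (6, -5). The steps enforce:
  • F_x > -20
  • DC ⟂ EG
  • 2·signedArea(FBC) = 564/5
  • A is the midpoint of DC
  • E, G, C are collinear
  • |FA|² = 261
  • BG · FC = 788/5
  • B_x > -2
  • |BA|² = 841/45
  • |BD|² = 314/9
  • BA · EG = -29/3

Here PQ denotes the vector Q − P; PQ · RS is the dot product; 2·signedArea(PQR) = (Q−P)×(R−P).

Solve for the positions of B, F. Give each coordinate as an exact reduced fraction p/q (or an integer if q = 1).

B = (-22/15, 14/15)
F = (-19, 9)

1. B_x = -22/15  [line -1·x + 2·y + -10/3 = 0 ∩ |BA|² = 841/45]
2. B_y = 14/15  [line -1·x + 2·y + -10/3 = 0 ∩ |BA|² = 841/45]
   → B = (-22/15, 14/15)
3. F_x = -19  [2·signedArea(FBC) = 564/5 ∩ BG · FC = 788/5]
4. F_y = 9  [2·signedArea(FBC) = 564/5 ∩ BG · FC = 788/5]
   → F = (-19, 9)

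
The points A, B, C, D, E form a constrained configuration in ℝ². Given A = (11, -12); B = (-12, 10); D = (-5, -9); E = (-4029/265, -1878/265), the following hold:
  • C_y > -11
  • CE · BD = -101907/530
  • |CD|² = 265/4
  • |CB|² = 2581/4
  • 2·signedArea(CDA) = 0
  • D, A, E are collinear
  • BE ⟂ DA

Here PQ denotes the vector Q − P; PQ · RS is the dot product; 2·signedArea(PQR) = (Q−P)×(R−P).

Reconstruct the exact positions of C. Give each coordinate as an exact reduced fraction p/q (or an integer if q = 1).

1. C_x = 3  [2·signedArea(CDA) = 0 ∩ CE · BD = -101907/530]
2. C_y = -21/2  [2·signedArea(CDA) = 0 ∩ CE · BD = -101907/530]
   → C = (3, -21/2)

C = (3, -21/2)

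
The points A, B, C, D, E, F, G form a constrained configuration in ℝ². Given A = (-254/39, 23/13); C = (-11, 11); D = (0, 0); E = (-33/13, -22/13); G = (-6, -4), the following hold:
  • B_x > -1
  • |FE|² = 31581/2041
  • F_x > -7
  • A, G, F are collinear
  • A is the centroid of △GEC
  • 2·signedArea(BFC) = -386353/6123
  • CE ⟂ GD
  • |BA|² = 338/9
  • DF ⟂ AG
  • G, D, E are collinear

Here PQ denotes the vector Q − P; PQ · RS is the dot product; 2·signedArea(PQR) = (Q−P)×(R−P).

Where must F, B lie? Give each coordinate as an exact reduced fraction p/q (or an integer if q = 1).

1. F_x = -990/157  [A, G, F are collinear ∩ DF ⟂ AG]
2. F_y = -88/157  [A, G, F are collinear ∩ DF ⟂ AG]
   → F = (-990/157, -88/157)
3. B_x = -11/13  [line -1815/157·x + -737/157·y + -76109/6123 = 0 ∩ |BA|² = 338/9]
4. B_y = -22/39  [line -1815/157·x + -737/157·y + -76109/6123 = 0 ∩ |BA|² = 338/9]
   → B = (-11/13, -22/39)

B = (-11/13, -22/39)
F = (-990/157, -88/157)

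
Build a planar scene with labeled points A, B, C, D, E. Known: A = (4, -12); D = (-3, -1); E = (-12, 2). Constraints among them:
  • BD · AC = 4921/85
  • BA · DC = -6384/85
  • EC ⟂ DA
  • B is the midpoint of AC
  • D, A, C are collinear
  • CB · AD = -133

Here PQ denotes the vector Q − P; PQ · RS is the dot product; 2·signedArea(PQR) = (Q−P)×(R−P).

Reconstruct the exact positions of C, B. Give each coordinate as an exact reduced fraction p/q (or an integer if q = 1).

B = (-251/170, -577/170)
C = (-591/85, 443/85)

1. C_x = -591/85  [D, A, C are collinear ∩ EC ⟂ DA]
2. C_y = 443/85  [D, A, C are collinear ∩ EC ⟂ DA]
   → C = (-591/85, 443/85)
3. B_x = -251/170  [B is the midpoint of AC]
4. B_y = -577/170  [B is the midpoint of AC]
   → B = (-251/170, -577/170)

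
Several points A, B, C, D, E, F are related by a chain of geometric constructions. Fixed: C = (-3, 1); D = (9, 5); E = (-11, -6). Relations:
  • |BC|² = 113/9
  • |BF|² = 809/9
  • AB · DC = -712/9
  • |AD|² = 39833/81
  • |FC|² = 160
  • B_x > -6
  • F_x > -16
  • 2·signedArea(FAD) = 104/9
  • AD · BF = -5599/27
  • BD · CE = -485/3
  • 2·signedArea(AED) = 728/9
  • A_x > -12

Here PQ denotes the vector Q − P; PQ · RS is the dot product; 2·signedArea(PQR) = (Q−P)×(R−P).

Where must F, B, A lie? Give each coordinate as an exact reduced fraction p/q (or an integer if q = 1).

1. B_x = -17/3  [line 8·x + 7·y + 164/3 = 0 ∩ |BC|² = 113/9]
2. B_y = -4/3  [line 8·x + 7·y + 164/3 = 0 ∩ |BC|² = 113/9]
   → B = (-17/3, -4/3)
3. A_x = -107/9  [AB · DC = -712/9 ∩ 2·signedArea(AED) = 728/9]
4. A_y = -22/9  [AB · DC = -712/9 ∩ 2·signedArea(AED) = 728/9]
   → A = (-107/9, -22/9)
5. F_x = -15  [2·signedArea(FAD) = 104/9 ∩ AD · BF = -5599/27]
6. F_y = -3  [2·signedArea(FAD) = 104/9 ∩ AD · BF = -5599/27]
   → F = (-15, -3)

A = (-107/9, -22/9)
B = (-17/3, -4/3)
F = (-15, -3)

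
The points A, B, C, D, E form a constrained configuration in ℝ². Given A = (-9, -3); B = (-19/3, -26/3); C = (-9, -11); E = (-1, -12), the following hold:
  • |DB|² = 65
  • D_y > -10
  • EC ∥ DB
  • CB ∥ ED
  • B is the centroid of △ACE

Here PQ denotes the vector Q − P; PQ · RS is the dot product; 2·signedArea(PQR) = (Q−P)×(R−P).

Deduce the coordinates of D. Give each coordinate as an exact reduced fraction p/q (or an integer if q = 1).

1. D_x = 5/3  [EC ∥ DB ∩ CB ∥ ED]
2. D_y = -29/3  [EC ∥ DB ∩ CB ∥ ED]
   → D = (5/3, -29/3)

D = (5/3, -29/3)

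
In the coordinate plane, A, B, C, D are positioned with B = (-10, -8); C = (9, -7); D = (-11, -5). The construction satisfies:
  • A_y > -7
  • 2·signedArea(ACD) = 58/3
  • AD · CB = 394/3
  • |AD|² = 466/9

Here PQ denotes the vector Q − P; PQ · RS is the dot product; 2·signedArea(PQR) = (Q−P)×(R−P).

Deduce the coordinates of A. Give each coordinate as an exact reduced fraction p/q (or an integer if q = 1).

1. A_x = -4  [AD · CB = 394/3 ∩ 2·signedArea(ACD) = 58/3]
2. A_y = -20/3  [AD · CB = 394/3 ∩ 2·signedArea(ACD) = 58/3]
   → A = (-4, -20/3)

A = (-4, -20/3)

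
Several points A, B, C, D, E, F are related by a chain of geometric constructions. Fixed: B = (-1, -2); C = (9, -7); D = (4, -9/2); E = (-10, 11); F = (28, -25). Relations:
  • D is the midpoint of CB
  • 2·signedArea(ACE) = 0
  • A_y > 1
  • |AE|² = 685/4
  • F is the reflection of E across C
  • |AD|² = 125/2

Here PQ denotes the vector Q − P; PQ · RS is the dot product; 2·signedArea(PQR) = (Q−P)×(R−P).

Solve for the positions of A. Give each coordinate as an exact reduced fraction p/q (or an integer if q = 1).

1. A_x = -1/2  [line -18·x + -19·y + 29 = 0 ∩ |AD|² = 125/2]
2. A_y = 2  [line -18·x + -19·y + 29 = 0 ∩ |AD|² = 125/2]
   → A = (-1/2, 2)

A = (-1/2, 2)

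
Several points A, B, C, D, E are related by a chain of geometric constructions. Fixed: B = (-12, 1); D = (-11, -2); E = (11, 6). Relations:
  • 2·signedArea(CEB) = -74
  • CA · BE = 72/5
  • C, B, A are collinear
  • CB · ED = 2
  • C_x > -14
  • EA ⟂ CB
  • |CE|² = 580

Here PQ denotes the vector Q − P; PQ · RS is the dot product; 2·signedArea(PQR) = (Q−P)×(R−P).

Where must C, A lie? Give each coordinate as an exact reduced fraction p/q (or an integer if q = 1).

A = (-56/5, -7/5)
C = (-13, 4)

1. C_x = -13  [2·signedArea(CEB) = -74 ∩ CB · ED = 2]
2. C_y = 4  [2·signedArea(CEB) = -74 ∩ CB · ED = 2]
   → C = (-13, 4)
3. A_x = -56/5  [C, B, A are collinear ∩ EA ⟂ CB]
4. A_y = -7/5  [C, B, A are collinear ∩ EA ⟂ CB]
   → A = (-56/5, -7/5)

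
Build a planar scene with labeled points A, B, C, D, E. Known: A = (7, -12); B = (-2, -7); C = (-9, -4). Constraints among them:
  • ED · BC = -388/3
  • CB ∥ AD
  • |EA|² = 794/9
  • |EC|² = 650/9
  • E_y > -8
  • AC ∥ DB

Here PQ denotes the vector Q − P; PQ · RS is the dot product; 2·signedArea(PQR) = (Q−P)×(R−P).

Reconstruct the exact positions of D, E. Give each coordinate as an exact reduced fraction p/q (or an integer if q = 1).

1. D_x = 14  [AC ∥ DB ∩ CB ∥ AD]
2. D_y = -15  [AC ∥ DB ∩ CB ∥ AD]
   → D = (14, -15)
3. E_x = -4/3  [line 7·x + -3·y + -41/3 = 0 ∩ |EA|² = 794/9]
4. E_y = -23/3  [line 7·x + -3·y + -41/3 = 0 ∩ |EA|² = 794/9]
   → E = (-4/3, -23/3)

D = (14, -15)
E = (-4/3, -23/3)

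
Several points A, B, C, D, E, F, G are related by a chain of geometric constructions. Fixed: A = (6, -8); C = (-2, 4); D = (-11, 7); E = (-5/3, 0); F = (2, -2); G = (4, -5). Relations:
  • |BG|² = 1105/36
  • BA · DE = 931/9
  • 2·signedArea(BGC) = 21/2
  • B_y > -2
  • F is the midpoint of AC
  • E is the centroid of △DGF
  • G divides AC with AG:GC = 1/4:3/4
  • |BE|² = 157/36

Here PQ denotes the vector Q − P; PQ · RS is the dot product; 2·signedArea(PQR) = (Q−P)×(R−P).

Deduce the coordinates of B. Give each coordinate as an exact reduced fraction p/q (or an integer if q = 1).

B = (1/6, -1)

1. B_x = 1/6  [2·signedArea(BGC) = 21/2 ∩ BA · DE = 931/9]
2. B_y = -1  [2·signedArea(BGC) = 21/2 ∩ BA · DE = 931/9]
   → B = (1/6, -1)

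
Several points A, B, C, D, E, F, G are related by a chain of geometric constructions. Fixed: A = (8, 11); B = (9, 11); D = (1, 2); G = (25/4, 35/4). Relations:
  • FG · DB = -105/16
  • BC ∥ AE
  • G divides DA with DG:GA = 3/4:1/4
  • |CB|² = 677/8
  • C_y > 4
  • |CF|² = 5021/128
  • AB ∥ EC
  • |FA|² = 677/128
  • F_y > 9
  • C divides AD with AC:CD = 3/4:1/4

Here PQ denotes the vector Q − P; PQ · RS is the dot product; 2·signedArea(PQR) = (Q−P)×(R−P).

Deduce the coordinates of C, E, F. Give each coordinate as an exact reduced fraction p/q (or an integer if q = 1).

1. C_x = 11/4  [C divides AD with AC:CD = 3/4:1/4]
2. C_y = 17/4  [C divides AD with AC:CD = 3/4:1/4]
   → C = (11/4, 17/4)
3. E_x = 7/4  [AB ∥ EC ∩ BC ∥ AE]
4. E_y = 17/4  [AB ∥ EC ∩ BC ∥ AE]
   → E = (7/4, 17/4)
5. F_x = 103/16  [line -8·x + -9·y + 2165/16 = 0 ∩ |CF|² = 5021/128]
6. F_y = 149/16  [line -8·x + -9·y + 2165/16 = 0 ∩ |CF|² = 5021/128]
   → F = (103/16, 149/16)

C = (11/4, 17/4)
E = (7/4, 17/4)
F = (103/16, 149/16)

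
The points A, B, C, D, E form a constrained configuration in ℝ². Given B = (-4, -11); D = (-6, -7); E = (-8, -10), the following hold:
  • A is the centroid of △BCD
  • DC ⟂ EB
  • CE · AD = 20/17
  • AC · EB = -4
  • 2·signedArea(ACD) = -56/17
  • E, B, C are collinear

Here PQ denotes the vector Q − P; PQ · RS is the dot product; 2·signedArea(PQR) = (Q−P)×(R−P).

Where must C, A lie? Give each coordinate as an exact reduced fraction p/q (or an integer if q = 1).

A = (-286/51, -481/51)
C = (-116/17, -175/17)

1. C_x = -116/17  [E, B, C are collinear ∩ DC ⟂ EB]
2. C_y = -175/17  [E, B, C are collinear ∩ DC ⟂ EB]
   → C = (-116/17, -175/17)
3. A_x = -286/51  [A is the centroid of △BCD]
4. A_y = -481/51  [A is the centroid of △BCD]
   → A = (-286/51, -481/51)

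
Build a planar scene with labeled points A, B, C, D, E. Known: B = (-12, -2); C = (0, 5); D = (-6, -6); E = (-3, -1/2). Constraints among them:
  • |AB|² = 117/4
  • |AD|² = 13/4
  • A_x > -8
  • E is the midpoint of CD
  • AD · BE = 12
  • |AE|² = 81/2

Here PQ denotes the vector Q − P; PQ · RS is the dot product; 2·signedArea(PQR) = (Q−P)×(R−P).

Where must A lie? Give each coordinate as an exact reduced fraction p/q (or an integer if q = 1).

A = (-15/2, -5)

1. A_x = -15/2  [line -9·x + -3/2·y + -75 = 0 ∩ |AB|² = 117/4]
2. A_y = -5  [line -9·x + -3/2·y + -75 = 0 ∩ |AB|² = 117/4]
   → A = (-15/2, -5)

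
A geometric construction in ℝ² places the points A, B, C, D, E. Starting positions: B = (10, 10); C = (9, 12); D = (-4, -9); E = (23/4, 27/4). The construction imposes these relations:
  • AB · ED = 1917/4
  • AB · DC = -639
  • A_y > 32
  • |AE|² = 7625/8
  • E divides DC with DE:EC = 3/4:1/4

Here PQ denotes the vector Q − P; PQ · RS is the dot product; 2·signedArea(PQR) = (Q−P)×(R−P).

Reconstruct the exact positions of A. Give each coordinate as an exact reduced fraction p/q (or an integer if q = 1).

1. A_x = 22  [line 39/4·x + 63/4·y + -2937/4 = 0 ∩ |AE|² = 7625/8]
2. A_y = 33  [line 39/4·x + 63/4·y + -2937/4 = 0 ∩ |AE|² = 7625/8]
   → A = (22, 33)

A = (22, 33)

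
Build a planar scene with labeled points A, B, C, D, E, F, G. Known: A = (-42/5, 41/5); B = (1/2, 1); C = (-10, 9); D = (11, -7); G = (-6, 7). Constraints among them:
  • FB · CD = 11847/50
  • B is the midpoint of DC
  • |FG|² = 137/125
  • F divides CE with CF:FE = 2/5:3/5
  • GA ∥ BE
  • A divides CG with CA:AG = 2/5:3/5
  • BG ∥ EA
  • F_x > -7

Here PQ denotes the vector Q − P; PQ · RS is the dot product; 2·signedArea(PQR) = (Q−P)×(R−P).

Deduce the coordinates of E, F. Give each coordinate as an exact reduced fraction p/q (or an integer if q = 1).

1. E_x = -19/10  [BG ∥ EA ∩ GA ∥ BE]
2. E_y = 11/5  [BG ∥ EA ∩ GA ∥ BE]
   → E = (-19/10, 11/5)
3. F_x = -169/25  [F divides CE with CF:FE = 2/5:3/5]
4. F_y = 157/25  [F divides CE with CF:FE = 2/5:3/5]
   → F = (-169/25, 157/25)

E = (-19/10, 11/5)
F = (-169/25, 157/25)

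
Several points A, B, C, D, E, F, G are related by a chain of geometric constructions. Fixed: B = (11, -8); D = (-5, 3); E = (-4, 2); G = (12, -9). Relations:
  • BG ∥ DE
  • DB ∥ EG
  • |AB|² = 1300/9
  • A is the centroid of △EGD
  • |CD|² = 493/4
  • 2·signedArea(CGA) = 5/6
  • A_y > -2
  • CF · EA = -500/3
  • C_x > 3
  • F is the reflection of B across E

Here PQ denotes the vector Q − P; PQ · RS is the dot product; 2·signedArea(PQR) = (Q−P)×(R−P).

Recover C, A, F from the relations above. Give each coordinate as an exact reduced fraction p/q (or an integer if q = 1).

1. A_x = 1  [A is the centroid of △EGD]
2. A_y = -4/3  [A is the centroid of △EGD]
   → A = (1, -4/3)
3. F_x = -19  [F is the reflection of B across E]
4. F_y = 12  [F is the reflection of B across E]
   → F = (-19, 12)
5. C_x = 4  [2·signedArea(CGA) = 5/6 ∩ CF · EA = -500/3]
6. C_y = -7/2  [2·signedArea(CGA) = 5/6 ∩ CF · EA = -500/3]
   → C = (4, -7/2)

A = (1, -4/3)
C = (4, -7/2)
F = (-19, 12)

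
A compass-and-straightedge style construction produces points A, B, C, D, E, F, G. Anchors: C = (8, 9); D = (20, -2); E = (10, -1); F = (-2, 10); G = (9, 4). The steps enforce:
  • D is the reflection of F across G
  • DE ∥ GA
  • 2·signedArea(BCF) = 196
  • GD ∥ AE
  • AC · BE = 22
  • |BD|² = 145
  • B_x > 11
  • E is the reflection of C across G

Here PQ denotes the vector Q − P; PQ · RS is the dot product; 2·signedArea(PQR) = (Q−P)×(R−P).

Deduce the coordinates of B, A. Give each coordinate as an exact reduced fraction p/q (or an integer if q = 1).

1. A_x = -1  [GD ∥ AE ∩ DE ∥ GA]
2. A_y = 5  [GD ∥ AE ∩ DE ∥ GA]
   → A = (-1, 5)
3. B_x = 12  [2·signedArea(BCF) = 196 ∩ AC · BE = 22]
4. B_y = -11  [2·signedArea(BCF) = 196 ∩ AC · BE = 22]
   → B = (12, -11)

A = (-1, 5)
B = (12, -11)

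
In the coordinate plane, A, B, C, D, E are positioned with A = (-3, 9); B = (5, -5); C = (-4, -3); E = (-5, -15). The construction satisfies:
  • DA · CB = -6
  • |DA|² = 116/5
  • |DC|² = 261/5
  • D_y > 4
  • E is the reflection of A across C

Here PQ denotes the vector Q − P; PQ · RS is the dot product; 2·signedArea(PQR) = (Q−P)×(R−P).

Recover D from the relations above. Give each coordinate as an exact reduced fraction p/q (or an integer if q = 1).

1. D_x = -17/5  [line -9·x + 2·y + -39 = 0 ∩ |DC|² = 261/5]
2. D_y = 21/5  [line -9·x + 2·y + -39 = 0 ∩ |DC|² = 261/5]
   → D = (-17/5, 21/5)

D = (-17/5, 21/5)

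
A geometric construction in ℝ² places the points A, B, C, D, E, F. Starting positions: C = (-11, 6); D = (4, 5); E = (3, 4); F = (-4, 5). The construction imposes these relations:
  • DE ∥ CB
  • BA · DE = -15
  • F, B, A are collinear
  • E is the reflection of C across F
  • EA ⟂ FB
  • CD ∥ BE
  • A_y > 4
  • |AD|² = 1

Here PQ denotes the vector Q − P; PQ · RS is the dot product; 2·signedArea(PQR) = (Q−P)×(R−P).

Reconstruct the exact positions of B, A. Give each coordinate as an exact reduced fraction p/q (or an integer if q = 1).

1. B_x = -12  [CD ∥ BE ∩ DE ∥ CB]
2. B_y = 5  [CD ∥ BE ∩ DE ∥ CB]
   → B = (-12, 5)
3. A_x = 3  [F, B, A are collinear ∩ EA ⟂ FB]
4. A_y = 5  [F, B, A are collinear ∩ EA ⟂ FB]
   → A = (3, 5)

A = (3, 5)
B = (-12, 5)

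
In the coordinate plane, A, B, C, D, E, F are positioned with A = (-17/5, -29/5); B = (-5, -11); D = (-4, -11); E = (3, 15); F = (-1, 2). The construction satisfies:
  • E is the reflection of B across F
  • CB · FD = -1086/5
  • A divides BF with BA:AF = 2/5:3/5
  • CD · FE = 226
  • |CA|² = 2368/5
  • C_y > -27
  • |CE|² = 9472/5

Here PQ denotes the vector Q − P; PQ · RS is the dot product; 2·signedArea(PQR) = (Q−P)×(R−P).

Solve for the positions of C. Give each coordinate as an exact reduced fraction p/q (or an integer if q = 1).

1. C_x = -49/5  [CD · FE = 226 ∩ CB · FD = -1086/5]
2. C_y = -133/5  [CD · FE = 226 ∩ CB · FD = -1086/5]
   → C = (-49/5, -133/5)

C = (-49/5, -133/5)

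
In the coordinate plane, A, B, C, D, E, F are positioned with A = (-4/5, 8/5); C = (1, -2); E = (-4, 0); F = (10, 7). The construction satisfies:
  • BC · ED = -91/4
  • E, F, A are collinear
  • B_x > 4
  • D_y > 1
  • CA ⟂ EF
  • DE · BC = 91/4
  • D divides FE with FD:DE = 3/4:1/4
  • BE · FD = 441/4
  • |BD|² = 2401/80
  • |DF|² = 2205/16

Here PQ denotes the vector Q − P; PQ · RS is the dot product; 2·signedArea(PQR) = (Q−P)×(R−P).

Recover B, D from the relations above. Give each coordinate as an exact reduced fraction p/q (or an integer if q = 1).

B = (22/5, 21/5)
D = (-1/2, 7/4)

1. D_x = -1/2  [D divides FE with FD:DE = 3/4:1/4]
2. D_y = 7/4  [D divides FE with FD:DE = 3/4:1/4]
   → D = (-1/2, 7/4)
3. B_x = 22/5  [line 21/2·x + 21/4·y + -273/4 = 0 ∩ |BD|² = 2401/80]
4. B_y = 21/5  [line 21/2·x + 21/4·y + -273/4 = 0 ∩ |BD|² = 2401/80]
   → B = (22/5, 21/5)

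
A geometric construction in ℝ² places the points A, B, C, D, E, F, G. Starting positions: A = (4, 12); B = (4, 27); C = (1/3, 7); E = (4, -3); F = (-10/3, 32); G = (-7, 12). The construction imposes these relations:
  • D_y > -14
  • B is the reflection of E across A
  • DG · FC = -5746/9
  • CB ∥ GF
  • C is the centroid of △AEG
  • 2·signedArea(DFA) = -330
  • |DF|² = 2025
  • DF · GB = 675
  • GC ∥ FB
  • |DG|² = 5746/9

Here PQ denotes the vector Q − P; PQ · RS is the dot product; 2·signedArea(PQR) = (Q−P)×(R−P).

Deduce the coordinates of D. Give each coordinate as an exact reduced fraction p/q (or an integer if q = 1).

1. D_x = -10/3  [DF · GB = 675 ∩ 2·signedArea(DFA) = -330]
2. D_y = -13  [DF · GB = 675 ∩ 2·signedArea(DFA) = -330]
   → D = (-10/3, -13)

D = (-10/3, -13)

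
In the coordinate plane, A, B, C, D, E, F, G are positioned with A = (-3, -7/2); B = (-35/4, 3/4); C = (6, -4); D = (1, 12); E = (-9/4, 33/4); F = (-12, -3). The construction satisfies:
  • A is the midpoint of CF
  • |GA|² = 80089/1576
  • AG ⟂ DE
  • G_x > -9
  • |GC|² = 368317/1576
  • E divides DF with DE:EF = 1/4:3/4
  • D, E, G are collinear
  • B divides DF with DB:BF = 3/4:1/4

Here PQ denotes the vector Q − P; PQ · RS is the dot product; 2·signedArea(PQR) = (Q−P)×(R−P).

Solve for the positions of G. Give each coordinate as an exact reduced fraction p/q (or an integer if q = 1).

G = (-6609/788, 921/788)

1. G_x = -6609/788  [D, E, G are collinear ∩ AG ⟂ DE]
2. G_y = 921/788  [D, E, G are collinear ∩ AG ⟂ DE]
   → G = (-6609/788, 921/788)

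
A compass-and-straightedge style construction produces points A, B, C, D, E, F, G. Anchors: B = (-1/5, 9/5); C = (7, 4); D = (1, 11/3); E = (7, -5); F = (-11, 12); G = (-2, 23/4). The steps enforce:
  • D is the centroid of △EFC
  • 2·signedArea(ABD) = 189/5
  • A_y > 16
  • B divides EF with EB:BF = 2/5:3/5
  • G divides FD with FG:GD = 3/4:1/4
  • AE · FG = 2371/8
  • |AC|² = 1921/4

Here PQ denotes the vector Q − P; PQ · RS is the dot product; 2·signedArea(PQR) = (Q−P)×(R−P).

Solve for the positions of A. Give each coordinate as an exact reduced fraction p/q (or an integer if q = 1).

1. A_x = -11  [AE · FG = 2371/8 ∩ 2·signedArea(ABD) = 189/5]
2. A_y = 33/2  [AE · FG = 2371/8 ∩ 2·signedArea(ABD) = 189/5]
   → A = (-11, 33/2)

A = (-11, 33/2)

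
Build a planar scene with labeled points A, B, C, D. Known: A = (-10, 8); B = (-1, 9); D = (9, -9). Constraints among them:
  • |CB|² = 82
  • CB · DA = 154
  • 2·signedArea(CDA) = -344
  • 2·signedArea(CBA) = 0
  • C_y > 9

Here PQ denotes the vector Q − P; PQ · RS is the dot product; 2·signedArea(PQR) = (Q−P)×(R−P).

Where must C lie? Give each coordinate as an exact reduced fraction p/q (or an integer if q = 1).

C = (8, 10)

1. C_x = 8  [2·signedArea(CBA) = 0 ∩ CB · DA = 154]
2. C_y = 10  [2·signedArea(CBA) = 0 ∩ CB · DA = 154]
   → C = (8, 10)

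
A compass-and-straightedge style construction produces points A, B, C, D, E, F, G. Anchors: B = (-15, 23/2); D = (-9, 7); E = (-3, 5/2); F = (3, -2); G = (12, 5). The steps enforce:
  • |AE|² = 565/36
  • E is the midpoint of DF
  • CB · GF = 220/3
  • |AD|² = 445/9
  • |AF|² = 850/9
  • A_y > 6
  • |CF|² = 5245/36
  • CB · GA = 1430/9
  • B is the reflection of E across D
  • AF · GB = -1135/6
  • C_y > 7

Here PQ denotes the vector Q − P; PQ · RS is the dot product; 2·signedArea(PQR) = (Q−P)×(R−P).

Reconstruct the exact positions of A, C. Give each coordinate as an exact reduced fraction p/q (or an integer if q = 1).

A = (-2, 19/3)
C = (-4, 47/6)

1. A_x = -2  [line 27·x + -13/2·y + 571/6 = 0 ∩ |AF|² = 850/9]
2. A_y = 19/3  [line 27·x + -13/2·y + 571/6 = 0 ∩ |AF|² = 850/9]
   → A = (-2, 19/3)
3. C_x = -4  [CB · GA = 1430/9 ∩ CB · GF = 220/3]
4. C_y = 47/6  [CB · GA = 1430/9 ∩ CB · GF = 220/3]
   → C = (-4, 47/6)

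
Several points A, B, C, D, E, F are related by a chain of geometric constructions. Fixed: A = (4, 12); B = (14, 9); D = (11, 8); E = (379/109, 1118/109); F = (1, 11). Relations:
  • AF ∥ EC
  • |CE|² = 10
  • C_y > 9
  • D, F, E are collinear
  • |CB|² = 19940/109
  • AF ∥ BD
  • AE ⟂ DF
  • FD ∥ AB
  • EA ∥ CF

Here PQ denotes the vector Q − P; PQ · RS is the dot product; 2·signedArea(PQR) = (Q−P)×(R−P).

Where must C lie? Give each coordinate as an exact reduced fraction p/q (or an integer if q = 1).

C = (52/109, 1009/109)

1. C_x = 52/109  [EA ∥ CF ∩ AF ∥ EC]
2. C_y = 1009/109  [EA ∥ CF ∩ AF ∥ EC]
   → C = (52/109, 1009/109)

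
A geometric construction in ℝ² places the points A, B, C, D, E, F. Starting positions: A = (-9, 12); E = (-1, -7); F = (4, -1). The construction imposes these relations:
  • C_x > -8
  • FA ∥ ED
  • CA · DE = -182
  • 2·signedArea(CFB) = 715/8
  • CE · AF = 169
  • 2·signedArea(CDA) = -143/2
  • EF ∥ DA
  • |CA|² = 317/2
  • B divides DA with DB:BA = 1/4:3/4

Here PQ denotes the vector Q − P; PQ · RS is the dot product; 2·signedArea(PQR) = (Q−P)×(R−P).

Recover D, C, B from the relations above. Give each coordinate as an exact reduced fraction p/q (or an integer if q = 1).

1. D_x = -14  [EF ∥ DA ∩ FA ∥ ED]
2. D_y = 6  [EF ∥ DA ∩ FA ∥ ED]
   → D = (-14, 6)
3. C_x = -15/2  [CA · DE = -182 ∩ 2·signedArea(CDA) = -143/2]
4. C_y = -1/2  [CA · DE = -182 ∩ 2·signedArea(CDA) = -143/2]
   → C = (-15/2, -1/2)
5. B_x = -51/4  [B divides DA with DB:BA = 1/4:3/4]
6. B_y = 15/2  [B divides DA with DB:BA = 1/4:3/4]
   → B = (-51/4, 15/2)

B = (-51/4, 15/2)
C = (-15/2, -1/2)
D = (-14, 6)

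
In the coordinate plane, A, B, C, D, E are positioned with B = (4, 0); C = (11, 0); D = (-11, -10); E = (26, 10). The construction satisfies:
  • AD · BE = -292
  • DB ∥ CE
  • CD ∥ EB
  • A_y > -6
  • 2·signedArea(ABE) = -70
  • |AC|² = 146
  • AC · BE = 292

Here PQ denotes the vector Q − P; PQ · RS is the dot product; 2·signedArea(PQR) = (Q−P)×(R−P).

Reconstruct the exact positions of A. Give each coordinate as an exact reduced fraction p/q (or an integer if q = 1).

A = (0, -5)

1. A_x = 0  [AC · BE = 292 ∩ 2·signedArea(ABE) = -70]
2. A_y = -5  [AC · BE = 292 ∩ 2·signedArea(ABE) = -70]
   → A = (0, -5)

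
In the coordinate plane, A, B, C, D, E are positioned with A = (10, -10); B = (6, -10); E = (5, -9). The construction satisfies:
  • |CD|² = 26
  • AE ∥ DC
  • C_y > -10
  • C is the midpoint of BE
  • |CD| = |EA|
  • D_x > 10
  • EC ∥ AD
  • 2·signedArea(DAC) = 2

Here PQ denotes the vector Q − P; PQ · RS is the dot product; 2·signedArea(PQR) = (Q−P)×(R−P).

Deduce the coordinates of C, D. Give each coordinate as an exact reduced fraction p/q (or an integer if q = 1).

C = (11/2, -19/2)
D = (21/2, -21/2)

1. C_x = 11/2  [C is the midpoint of BE]
2. C_y = -19/2  [C is the midpoint of BE]
   → C = (11/2, -19/2)
3. D_x = 21/2  [AE ∥ DC ∩ EC ∥ AD]
4. D_y = -21/2  [AE ∥ DC ∩ EC ∥ AD]
   → D = (21/2, -21/2)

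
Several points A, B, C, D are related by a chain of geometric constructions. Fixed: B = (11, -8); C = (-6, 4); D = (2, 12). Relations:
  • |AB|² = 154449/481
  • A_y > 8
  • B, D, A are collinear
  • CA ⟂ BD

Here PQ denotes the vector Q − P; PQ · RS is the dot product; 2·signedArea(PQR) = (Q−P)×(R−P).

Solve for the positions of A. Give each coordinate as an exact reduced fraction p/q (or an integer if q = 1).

1. A_x = 1754/481  [B, D, A are collinear ∩ CA ⟂ BD]
2. A_y = 4012/481  [B, D, A are collinear ∩ CA ⟂ BD]
   → A = (1754/481, 4012/481)

A = (1754/481, 4012/481)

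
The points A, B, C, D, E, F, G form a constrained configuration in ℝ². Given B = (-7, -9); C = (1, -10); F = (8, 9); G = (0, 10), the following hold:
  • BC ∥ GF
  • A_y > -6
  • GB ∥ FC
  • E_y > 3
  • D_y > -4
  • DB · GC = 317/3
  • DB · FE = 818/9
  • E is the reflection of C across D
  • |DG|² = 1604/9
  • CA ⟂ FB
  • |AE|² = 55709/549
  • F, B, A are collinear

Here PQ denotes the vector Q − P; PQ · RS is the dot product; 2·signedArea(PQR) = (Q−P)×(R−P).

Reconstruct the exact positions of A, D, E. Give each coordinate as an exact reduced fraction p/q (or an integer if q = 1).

1. A_x = -257/61  [F, B, A are collinear ∩ CA ⟂ FB]
2. A_y = -345/61  [F, B, A are collinear ∩ CA ⟂ FB]
   → A = (-257/61, -345/61)
3. D_x = 2/3  [line -1·x + 20·y + 202/3 = 0 ∩ |DG|² = 1604/9]
4. D_y = -10/3  [line -1·x + 20·y + 202/3 = 0 ∩ |DG|² = 1604/9]
   → D = (2/3, -10/3)
5. E_x = 1/3  [DB · FE = 818/9 ∩ E is the reflection of C across D]
6. E_y = 10/3  [DB · FE = 818/9 ∩ E is the reflection of C across D]
   → E = (1/3, 10/3)

A = (-257/61, -345/61)
D = (2/3, -10/3)
E = (1/3, 10/3)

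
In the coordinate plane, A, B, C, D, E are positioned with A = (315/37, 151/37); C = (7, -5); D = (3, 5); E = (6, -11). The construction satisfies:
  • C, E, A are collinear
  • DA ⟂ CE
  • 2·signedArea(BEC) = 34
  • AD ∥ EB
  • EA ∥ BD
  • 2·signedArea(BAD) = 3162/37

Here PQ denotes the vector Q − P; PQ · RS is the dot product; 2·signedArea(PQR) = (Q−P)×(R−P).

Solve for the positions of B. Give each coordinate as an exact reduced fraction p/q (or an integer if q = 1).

1. B_x = 18/37  [EA ∥ BD ∩ AD ∥ EB]
2. B_y = -373/37  [EA ∥ BD ∩ AD ∥ EB]
   → B = (18/37, -373/37)

B = (18/37, -373/37)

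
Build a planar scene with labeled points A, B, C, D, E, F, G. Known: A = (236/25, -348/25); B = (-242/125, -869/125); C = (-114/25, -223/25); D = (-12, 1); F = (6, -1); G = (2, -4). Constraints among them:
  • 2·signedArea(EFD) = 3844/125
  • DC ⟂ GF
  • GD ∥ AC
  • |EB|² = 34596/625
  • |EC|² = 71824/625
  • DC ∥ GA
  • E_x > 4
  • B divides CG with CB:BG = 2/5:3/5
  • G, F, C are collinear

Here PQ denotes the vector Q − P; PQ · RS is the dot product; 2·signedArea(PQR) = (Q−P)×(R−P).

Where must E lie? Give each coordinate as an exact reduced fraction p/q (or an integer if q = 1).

1. E_x = 502/125  [line -2·x + -18·y + -4594/125 = 0 ∩ |EB|² = 34596/625]
2. E_y = -311/125  [line -2·x + -18·y + -4594/125 = 0 ∩ |EB|² = 34596/625]
   → E = (502/125, -311/125)

E = (502/125, -311/125)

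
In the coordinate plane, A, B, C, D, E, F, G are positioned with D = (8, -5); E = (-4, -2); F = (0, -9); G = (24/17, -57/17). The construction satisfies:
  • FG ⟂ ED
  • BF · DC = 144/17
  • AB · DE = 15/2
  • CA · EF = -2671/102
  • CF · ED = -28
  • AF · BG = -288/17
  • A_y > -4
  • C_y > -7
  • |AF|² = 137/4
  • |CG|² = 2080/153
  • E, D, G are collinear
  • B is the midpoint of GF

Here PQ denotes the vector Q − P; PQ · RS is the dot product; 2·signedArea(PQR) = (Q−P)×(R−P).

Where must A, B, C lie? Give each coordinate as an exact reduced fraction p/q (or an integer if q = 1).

1. B_x = 12/17  [B is the midpoint of GF]
2. B_y = -105/17  [B is the midpoint of GF]
   → B = (12/17, -105/17)
3. C_x = 148/51  [CF · ED = -28 ∩ BF · DC = 144/17]
4. C_y = -343/51  [CF · ED = -28 ∩ BF · DC = 144/17]
   → C = (148/51, -343/51)
5. A_x = 2  [AF · BG = -288/17 ∩ CA · EF = -2671/102]
6. A_y = -7/2  [AF · BG = -288/17 ∩ CA · EF = -2671/102]
   → A = (2, -7/2)

A = (2, -7/2)
B = (12/17, -105/17)
C = (148/51, -343/51)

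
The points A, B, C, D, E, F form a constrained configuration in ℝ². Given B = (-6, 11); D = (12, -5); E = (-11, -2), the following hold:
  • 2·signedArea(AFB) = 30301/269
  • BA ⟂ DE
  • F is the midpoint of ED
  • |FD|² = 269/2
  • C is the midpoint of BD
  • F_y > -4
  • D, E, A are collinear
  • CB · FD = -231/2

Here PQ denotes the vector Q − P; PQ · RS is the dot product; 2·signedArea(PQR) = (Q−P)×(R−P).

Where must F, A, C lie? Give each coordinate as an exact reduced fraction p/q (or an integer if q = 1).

A = (-2085/269, -652/269)
C = (3, 3)
F = (1/2, -7/2)

1. F_x = 1/2  [F is the midpoint of ED]
2. F_y = -7/2  [F is the midpoint of ED]
   → F = (1/2, -7/2)
3. A_x = -2085/269  [D, E, A are collinear ∩ BA ⟂ DE]
4. A_y = -652/269  [D, E, A are collinear ∩ BA ⟂ DE]
   → A = (-2085/269, -652/269)
5. C_x = 3  [C is the midpoint of BD]
6. C_y = 3  [C is the midpoint of BD]
   → C = (3, 3)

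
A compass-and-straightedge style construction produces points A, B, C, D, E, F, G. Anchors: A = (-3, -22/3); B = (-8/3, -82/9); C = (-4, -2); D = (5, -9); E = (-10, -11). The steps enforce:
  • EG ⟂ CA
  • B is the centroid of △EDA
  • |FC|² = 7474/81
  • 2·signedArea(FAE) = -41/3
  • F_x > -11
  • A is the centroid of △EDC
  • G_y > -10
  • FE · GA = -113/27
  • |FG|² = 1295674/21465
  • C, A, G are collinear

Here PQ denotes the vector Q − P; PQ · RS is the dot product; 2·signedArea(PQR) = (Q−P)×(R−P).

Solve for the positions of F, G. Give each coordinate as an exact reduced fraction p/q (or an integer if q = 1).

F = (-31/3, -83/9)
G = (-682/265, -2546/265)

1. G_x = -682/265  [C, A, G are collinear ∩ EG ⟂ CA]
2. G_y = -2546/265  [C, A, G are collinear ∩ EG ⟂ CA]
   → G = (-682/265, -2546/265)
3. F_x = -31/3  [FE · GA = -113/27 ∩ 2·signedArea(FAE) = -41/3]
4. F_y = -83/9  [FE · GA = -113/27 ∩ 2·signedArea(FAE) = -41/3]
   → F = (-31/3, -83/9)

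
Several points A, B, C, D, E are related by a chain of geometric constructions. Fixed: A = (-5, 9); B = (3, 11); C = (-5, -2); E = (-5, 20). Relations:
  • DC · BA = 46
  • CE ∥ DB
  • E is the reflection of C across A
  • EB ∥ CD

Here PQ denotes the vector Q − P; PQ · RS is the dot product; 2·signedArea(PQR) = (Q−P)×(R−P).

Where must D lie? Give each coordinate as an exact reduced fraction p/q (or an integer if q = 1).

1. D_x = 3  [CE ∥ DB ∩ EB ∥ CD]
2. D_y = -11  [CE ∥ DB ∩ EB ∥ CD]
   → D = (3, -11)

D = (3, -11)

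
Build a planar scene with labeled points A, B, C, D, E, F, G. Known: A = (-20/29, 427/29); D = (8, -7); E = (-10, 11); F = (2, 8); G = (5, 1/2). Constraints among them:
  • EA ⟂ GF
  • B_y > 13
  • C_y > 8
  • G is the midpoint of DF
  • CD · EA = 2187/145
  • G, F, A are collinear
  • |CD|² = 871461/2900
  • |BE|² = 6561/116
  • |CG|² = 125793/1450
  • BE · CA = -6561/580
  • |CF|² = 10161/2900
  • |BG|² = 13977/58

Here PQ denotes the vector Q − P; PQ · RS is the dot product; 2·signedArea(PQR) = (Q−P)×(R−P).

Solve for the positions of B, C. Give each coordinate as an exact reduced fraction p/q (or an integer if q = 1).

B = (-175/58, 400/29)
C = (11/58, 1229/145)

1. C_x = 11/58  [line -270/29·x + -108/29·y + 4833/145 = 0 ∩ |CF|² = 10161/2900]
2. C_y = 1229/145  [line -270/29·x + -108/29·y + 4833/145 = 0 ∩ |CF|² = 10161/2900]
   → C = (11/58, 1229/145)
3. B_x = -175/58  [line 51/58·x + -906/145·y + 10305/116 = 0 ∩ |BE|² = 6561/116]
4. B_y = 400/29  [line 51/58·x + -906/145·y + 10305/116 = 0 ∩ |BE|² = 6561/116]
   → B = (-175/58, 400/29)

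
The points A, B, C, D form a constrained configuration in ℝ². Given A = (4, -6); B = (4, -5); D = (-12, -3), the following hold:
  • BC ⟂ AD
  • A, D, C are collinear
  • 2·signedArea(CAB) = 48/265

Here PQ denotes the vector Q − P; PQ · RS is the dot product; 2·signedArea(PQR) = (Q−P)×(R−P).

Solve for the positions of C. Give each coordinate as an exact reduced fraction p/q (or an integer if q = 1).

1. C_x = 1012/265  [A, D, C are collinear ∩ BC ⟂ AD]
2. C_y = -1581/265  [A, D, C are collinear ∩ BC ⟂ AD]
   → C = (1012/265, -1581/265)

C = (1012/265, -1581/265)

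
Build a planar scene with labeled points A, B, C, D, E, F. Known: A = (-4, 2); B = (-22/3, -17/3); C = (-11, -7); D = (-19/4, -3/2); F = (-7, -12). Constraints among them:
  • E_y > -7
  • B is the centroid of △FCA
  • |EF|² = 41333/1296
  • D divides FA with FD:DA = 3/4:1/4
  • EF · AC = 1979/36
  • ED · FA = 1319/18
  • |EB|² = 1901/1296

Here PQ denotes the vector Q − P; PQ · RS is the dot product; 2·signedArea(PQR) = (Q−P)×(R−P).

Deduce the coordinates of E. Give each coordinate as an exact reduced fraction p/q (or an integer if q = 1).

E = (-229/36, -115/18)

1. E_x = -229/36  [ED · FA = 1319/18 ∩ EF · AC = 1979/36]
2. E_y = -115/18  [ED · FA = 1319/18 ∩ EF · AC = 1979/36]
   → E = (-229/36, -115/18)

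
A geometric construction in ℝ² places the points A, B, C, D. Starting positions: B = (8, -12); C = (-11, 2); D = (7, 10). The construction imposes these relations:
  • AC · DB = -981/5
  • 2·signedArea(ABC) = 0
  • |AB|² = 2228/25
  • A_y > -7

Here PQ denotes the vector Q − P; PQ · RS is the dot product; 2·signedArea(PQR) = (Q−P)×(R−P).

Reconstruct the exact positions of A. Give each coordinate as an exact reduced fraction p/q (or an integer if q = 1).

1. A_x = 2/5  [2·signedArea(ABC) = 0 ∩ AC · DB = -981/5]
2. A_y = -32/5  [2·signedArea(ABC) = 0 ∩ AC · DB = -981/5]
   → A = (2/5, -32/5)

A = (2/5, -32/5)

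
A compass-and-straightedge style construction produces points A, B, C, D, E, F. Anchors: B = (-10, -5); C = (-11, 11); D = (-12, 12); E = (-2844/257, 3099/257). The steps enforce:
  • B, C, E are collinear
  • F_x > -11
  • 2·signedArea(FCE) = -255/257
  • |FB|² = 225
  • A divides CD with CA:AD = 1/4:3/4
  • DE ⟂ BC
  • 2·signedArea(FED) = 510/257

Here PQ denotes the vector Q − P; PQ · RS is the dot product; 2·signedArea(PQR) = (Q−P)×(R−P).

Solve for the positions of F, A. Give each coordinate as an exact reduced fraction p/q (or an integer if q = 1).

1. F_x = -10  [2·signedArea(FED) = 510/257 ∩ 2·signedArea(FCE) = -255/257]
2. F_y = 10  [2·signedArea(FED) = 510/257 ∩ 2·signedArea(FCE) = -255/257]
   → F = (-10, 10)
3. A_x = -45/4  [A divides CD with CA:AD = 1/4:3/4]
4. A_y = 45/4  [A divides CD with CA:AD = 1/4:3/4]
   → A = (-45/4, 45/4)

A = (-45/4, 45/4)
F = (-10, 10)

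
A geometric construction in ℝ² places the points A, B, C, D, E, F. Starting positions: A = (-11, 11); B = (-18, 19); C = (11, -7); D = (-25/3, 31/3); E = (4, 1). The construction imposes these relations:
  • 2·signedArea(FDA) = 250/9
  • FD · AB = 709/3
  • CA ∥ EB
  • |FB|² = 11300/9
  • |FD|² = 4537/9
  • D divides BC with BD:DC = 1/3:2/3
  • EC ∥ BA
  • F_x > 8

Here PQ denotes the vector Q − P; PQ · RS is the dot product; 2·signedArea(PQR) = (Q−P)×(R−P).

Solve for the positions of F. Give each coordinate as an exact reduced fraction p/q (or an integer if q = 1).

1. F_x = 26/3  [2·signedArea(FDA) = 250/9 ∩ FD · AB = 709/3]
2. F_y = -13/3  [2·signedArea(FDA) = 250/9 ∩ FD · AB = 709/3]
   → F = (26/3, -13/3)

F = (26/3, -13/3)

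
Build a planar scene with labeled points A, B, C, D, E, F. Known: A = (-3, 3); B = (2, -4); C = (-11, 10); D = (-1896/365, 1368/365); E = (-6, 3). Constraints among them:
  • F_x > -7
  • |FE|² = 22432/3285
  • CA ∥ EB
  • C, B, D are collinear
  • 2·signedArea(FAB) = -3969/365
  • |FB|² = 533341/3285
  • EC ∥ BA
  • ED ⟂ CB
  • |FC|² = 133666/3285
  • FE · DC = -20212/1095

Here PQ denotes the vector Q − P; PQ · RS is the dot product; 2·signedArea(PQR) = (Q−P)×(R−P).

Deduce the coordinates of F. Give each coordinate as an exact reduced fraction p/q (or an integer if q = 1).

F = (-7006/1095, 6113/1095)

1. F_x = -7006/1095  [FE · DC = -20212/1095 ∩ 2·signedArea(FAB) = -3969/365]
2. F_y = 6113/1095  [FE · DC = -20212/1095 ∩ 2·signedArea(FAB) = -3969/365]
   → F = (-7006/1095, 6113/1095)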